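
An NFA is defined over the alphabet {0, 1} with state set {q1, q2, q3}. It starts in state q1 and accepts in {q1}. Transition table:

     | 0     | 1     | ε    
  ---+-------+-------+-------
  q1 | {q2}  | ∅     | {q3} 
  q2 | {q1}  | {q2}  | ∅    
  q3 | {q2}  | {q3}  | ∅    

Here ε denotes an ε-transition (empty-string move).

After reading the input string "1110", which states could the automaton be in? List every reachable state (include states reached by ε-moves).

Start: ε-closure({q1}) = {q1, q3}.
Read '1': {q1, q3} → {q3}.
Read '1': {q3} → {q3}.
Read '1': {q3} → {q3}.
Read '0': {q3} → {q2}.

{q2}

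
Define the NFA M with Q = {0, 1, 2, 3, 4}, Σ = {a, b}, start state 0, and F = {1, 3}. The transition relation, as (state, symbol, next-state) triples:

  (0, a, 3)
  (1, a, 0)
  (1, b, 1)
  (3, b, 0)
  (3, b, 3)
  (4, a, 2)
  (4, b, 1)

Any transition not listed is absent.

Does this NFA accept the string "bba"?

No

Start in {0}.
Read 'b': 0→∅; now ∅.
The set is empty and remains empty for the remaining 2 symbols.
The final set ∅ contains no accepting state.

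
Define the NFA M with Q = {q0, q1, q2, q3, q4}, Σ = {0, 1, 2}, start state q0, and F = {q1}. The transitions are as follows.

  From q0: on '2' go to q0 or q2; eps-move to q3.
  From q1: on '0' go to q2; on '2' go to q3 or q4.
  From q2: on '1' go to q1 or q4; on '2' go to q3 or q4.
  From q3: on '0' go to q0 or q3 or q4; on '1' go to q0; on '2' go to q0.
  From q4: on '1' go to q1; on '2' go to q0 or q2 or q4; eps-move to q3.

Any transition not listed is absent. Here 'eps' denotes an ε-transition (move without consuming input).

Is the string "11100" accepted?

No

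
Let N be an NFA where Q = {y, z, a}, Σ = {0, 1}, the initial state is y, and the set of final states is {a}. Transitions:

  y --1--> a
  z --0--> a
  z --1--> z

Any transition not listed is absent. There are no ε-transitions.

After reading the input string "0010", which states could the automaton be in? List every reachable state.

∅

Start in {y}.
Read '0': y→∅; now ∅.
The set is empty and remains empty for the remaining 3 symbols.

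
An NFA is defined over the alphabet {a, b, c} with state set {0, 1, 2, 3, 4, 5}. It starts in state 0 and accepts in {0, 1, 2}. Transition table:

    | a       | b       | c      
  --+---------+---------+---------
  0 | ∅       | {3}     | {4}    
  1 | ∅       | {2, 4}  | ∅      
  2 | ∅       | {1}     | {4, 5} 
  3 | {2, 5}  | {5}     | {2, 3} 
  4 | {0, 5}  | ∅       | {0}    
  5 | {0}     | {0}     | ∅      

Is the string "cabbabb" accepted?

Yes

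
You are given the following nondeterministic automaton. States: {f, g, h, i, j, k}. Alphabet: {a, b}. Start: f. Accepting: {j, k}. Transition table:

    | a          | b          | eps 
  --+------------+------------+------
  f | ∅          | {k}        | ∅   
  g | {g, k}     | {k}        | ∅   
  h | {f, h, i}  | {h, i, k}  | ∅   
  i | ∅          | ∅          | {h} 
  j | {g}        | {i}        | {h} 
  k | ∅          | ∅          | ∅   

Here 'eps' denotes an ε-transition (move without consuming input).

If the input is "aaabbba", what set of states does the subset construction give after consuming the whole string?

∅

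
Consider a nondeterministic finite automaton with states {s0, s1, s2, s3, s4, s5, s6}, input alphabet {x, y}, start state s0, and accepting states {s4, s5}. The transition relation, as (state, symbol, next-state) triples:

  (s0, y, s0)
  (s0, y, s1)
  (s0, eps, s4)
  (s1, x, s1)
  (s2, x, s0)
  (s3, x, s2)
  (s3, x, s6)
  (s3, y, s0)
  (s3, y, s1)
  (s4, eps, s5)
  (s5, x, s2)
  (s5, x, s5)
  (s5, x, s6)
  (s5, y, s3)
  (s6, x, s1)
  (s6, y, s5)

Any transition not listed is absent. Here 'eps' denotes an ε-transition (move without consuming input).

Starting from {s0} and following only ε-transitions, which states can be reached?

{s0, s4, s5}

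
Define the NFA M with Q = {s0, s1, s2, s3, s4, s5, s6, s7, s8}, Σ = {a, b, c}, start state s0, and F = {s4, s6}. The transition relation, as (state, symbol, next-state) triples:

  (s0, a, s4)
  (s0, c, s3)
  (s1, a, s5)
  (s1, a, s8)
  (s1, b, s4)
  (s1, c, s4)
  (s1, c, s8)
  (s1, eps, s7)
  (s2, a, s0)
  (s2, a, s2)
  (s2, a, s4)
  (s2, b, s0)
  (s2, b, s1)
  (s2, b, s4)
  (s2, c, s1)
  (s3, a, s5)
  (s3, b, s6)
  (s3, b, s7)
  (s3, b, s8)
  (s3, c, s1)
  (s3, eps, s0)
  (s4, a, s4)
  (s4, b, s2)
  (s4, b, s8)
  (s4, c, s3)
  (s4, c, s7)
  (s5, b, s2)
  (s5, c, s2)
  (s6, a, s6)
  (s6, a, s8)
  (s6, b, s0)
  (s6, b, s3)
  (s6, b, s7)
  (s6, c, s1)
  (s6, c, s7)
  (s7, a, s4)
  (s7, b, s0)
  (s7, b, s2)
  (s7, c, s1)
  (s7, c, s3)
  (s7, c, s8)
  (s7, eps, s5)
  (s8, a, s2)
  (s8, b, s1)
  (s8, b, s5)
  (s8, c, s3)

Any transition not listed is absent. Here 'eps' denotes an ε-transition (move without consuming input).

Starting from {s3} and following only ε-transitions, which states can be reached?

{s0, s3}

Begin with {s3}.
ε-move s3 → s0; add s0.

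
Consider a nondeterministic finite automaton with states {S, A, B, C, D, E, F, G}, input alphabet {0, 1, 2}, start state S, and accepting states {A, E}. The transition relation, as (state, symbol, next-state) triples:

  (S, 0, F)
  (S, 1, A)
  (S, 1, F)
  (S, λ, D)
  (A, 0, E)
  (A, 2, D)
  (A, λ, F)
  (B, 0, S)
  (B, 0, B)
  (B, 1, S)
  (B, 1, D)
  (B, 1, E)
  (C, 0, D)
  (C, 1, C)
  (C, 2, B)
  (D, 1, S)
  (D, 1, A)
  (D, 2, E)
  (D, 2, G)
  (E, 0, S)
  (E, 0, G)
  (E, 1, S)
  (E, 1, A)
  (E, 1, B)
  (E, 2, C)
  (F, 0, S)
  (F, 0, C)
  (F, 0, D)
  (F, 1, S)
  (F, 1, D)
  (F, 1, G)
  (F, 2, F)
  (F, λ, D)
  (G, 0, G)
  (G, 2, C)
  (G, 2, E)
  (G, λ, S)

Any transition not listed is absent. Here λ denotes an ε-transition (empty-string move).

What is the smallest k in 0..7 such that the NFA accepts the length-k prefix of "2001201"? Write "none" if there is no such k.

1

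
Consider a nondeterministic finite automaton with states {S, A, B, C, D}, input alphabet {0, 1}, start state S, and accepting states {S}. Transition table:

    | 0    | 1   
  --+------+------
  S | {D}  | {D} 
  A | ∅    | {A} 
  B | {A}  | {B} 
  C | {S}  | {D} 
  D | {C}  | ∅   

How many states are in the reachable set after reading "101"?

1

Start in {S}.
Read '1': {S} → {D}.
Read '0': {D} → {C}.
Read '1': {C} → {D}.
That set has 1 state.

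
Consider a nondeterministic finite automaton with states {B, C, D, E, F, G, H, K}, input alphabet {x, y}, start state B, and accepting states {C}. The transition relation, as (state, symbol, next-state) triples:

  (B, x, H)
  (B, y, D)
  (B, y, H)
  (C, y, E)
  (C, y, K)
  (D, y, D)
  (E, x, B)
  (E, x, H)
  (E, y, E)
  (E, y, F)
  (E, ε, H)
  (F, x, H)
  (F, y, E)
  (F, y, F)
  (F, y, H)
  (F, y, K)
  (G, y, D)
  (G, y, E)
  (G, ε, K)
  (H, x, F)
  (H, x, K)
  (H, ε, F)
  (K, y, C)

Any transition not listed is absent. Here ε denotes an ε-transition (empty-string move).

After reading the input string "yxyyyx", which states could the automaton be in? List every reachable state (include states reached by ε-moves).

Start in {B}.
Read 'y': {B} → {D, F, H}.
Read 'x': {D, F, H} → {F, H, K}.
Read 'y': {F, H, K} → {C, E, F, H, K}.
Read 'y': {C, E, F, H, K} → {C, E, F, H, K}.
Read 'y': {C, E, F, H, K} → {C, E, F, H, K}.
Read 'x': {C, E, F, H, K} → {B, F, H, K}.

{B, F, H, K}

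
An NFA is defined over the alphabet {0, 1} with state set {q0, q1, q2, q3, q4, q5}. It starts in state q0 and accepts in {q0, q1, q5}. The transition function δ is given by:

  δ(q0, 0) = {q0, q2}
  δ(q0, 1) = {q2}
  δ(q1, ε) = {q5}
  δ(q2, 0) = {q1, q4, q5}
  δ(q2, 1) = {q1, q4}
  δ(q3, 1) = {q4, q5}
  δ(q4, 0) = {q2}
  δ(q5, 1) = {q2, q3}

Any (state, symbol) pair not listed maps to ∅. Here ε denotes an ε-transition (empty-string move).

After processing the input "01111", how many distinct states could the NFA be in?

Start in {q0}.
Read '0': q0→{q0, q2}; now {q0, q2}.
Read '1': q0→{q2}, q2→{q1, q4}; union {q1, q2, q4}; ε-closure = {q1, q2, q4, q5}.
Read '1': q1→∅, q2→{q1, q4}, q4→∅, q5→{q2, q3}; union {q1, q2, q3, q4}; ε-closure = {q1, q2, q3, q4, q5}.
Read '1': q1→∅, q2→{q1, q4}, q3→{q4, q5}, q4→∅, q5→{q2, q3}; now {q1, q2, q3, q4, q5}.
Read '1': q1→∅, q2→{q1, q4}, q3→{q4, q5}, q4→∅, q5→{q2, q3}; now {q1, q2, q3, q4, q5}.
That set has 5 states.

5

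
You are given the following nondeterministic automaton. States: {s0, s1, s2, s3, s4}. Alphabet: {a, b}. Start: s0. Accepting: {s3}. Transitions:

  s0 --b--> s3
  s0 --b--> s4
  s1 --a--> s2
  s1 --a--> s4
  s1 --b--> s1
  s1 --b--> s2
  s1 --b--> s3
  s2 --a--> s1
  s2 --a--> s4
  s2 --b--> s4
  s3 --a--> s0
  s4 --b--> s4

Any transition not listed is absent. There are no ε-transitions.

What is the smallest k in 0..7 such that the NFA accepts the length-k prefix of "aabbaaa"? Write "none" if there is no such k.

none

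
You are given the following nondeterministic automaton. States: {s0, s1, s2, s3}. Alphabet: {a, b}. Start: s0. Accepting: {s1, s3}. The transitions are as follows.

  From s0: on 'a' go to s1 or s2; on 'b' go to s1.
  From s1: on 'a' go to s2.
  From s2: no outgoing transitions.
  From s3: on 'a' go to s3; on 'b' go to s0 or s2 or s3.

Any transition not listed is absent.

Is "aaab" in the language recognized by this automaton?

No

Start in {s0}.
Read 'a': s0→{s1, s2}; now {s1, s2}.
Read 'a': s1→{s2}, s2→∅; now {s2}.
Read 'a': s2→∅; now ∅.
The set is empty and remains empty for the remaining 1 symbol.
The final set ∅ contains no accepting state.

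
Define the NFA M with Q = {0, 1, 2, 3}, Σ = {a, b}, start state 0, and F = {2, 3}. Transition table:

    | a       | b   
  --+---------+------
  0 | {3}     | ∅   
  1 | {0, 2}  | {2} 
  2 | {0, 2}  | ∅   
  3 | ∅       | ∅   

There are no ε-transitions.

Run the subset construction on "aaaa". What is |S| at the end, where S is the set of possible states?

0

Start in {0}.
Read 'a': 0→{3}; now {3}.
Read 'a': 3→∅; now ∅.
The set is empty and remains empty for the remaining 2 symbols.
That set has 0 states.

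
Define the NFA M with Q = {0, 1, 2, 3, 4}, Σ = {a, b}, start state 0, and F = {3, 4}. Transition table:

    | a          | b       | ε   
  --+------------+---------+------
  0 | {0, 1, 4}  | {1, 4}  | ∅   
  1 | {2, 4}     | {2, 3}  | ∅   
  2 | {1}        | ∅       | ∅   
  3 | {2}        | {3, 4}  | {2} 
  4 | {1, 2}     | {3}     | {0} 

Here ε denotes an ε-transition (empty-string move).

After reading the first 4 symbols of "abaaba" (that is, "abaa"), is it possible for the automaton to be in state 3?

Start in {0}.
Read 'a': 0→{0, 1, 4}; now {0, 1, 4}.
Read 'b': 0→{1, 4}, 1→{2, 3}, 4→{3}; union {1, 2, 3, 4}; ε-closure = {0, 1, 2, 3, 4}.
Read 'a': 0→{0, 1, 4}, 1→{2, 4}, 2→{1}, 3→{2}, 4→{1, 2}; now {0, 1, 2, 4}.
Read 'a': 0→{0, 1, 4}, 1→{2, 4}, 2→{1}, 4→{1, 2}; now {0, 1, 2, 4}.
State 3 is not in {0, 1, 2, 4}.

No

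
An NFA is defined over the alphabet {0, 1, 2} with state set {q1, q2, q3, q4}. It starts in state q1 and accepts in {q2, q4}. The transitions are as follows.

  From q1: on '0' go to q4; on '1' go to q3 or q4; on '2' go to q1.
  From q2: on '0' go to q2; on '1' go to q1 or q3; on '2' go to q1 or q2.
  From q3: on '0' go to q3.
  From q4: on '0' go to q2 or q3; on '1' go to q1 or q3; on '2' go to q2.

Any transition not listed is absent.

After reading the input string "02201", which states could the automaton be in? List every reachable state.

{q1, q3}

Start in {q1}.
Read '0': {q1} → {q4}.
Read '2': {q4} → {q2}.
Read '2': {q2} → {q1, q2}.
Read '0': {q1, q2} → {q2, q4}.
Read '1': {q2, q4} → {q1, q3}.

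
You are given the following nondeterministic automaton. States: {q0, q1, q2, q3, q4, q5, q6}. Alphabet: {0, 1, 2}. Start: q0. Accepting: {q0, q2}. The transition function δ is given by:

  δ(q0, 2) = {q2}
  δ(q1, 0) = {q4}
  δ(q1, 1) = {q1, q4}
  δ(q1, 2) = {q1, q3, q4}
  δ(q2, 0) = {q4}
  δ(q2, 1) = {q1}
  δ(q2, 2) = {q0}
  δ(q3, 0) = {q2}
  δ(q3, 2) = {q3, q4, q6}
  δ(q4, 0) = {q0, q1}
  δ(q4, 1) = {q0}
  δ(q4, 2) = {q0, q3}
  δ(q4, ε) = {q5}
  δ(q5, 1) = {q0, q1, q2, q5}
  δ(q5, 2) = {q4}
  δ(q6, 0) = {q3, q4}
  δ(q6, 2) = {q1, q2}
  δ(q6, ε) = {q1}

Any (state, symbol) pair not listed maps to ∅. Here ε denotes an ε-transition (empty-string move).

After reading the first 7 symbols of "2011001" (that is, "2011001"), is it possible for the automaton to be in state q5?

Yes

Start in {q0}.
Read '2': {q0} → {q2}.
Read '0': {q2} → {q4, q5}.
Read '1': {q4, q5} → {q0, q1, q2, q5}.
Read '1': {q0, q1, q2, q5} → {q0, q1, q2, q4, q5}.
Read '0': {q0, q1, q2, q4, q5} → {q0, q1, q4, q5}.
Read '0': {q0, q1, q4, q5} → {q0, q1, q4, q5}.
Read '1': {q0, q1, q4, q5} → {q0, q1, q2, q4, q5}.
State q5 is in {q0, q1, q2, q4, q5}.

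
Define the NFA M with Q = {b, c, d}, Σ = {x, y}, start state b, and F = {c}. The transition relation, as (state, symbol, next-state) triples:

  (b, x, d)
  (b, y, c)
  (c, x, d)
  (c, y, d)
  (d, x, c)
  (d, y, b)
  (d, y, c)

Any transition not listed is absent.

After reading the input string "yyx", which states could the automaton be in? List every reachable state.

Start in {b}.
Read 'y': {b} → {c}.
Read 'y': {c} → {d}.
Read 'x': {d} → {c}.

{c}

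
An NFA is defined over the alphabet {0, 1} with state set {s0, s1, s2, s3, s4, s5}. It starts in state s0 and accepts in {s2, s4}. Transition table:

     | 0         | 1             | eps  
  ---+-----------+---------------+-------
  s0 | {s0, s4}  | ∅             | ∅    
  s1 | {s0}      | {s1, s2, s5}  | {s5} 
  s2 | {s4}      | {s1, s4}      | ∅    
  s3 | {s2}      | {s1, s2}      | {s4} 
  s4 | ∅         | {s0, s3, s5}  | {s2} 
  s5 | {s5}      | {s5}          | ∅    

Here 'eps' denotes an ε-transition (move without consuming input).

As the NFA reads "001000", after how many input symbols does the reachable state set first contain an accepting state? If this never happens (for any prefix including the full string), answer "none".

Start in {s0}.
Read '0': s0→{s0, s4}; union {s0, s4}; ε-closure = {s0, s2, s4}.
None of the earlier sets intersect F, but {s0, s2, s4} does.

1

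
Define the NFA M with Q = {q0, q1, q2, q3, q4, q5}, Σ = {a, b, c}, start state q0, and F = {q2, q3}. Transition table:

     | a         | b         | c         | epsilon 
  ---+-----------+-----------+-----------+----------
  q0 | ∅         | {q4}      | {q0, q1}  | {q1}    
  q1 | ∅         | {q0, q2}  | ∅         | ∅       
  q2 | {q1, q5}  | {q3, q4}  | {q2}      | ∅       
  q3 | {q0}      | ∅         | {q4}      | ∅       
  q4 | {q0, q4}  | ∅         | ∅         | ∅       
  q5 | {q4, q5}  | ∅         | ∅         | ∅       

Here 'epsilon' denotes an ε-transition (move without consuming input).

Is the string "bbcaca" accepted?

Start: ε-closure({q0}) = {q0, q1}.
Read 'b': q0→{q4}, q1→{q0, q2}; union {q0, q2, q4}; ε-closure = {q0, q1, q2, q4}.
Read 'b': q0→{q4}, q1→{q0, q2}, q2→{q3, q4}, q4→∅; union {q0, q2, q3, q4}; ε-closure = {q0, q1, q2, q3, q4}.
Read 'c': q0→{q0, q1}, q1→∅, q2→{q2}, q3→{q4}, q4→∅; now {q0, q1, q2, q4}.
Read 'a': q0→∅, q1→∅, q2→{q1, q5}, q4→{q0, q4}; now {q0, q1, q4, q5}.
Read 'c': q0→{q0, q1}, q1→∅, q4→∅, q5→∅; now {q0, q1}.
Read 'a': q0→∅, q1→∅; now ∅.
The final set ∅ contains no accepting state.

No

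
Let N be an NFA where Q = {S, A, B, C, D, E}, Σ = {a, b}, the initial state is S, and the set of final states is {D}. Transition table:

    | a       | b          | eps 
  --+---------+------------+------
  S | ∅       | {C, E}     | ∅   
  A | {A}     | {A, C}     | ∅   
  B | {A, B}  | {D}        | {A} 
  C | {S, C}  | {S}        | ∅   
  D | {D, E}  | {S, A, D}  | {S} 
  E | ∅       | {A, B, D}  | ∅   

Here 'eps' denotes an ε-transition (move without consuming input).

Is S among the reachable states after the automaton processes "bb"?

Yes

Start in {S}.
Read 'b': S→{C, E}; now {C, E}.
Read 'b': C→{S}, E→{A, B, D}; now {S, A, B, D}.
State S is in {S, A, B, D}.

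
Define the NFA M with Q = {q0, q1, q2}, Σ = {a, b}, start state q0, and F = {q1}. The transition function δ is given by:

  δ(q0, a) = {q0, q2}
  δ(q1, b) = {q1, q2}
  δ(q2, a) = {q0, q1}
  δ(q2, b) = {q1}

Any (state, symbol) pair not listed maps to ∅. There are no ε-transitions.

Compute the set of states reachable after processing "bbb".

Start in {q0}.
Read 'b': q0→∅; now ∅.
The set is empty and remains empty for the remaining 2 symbols.

∅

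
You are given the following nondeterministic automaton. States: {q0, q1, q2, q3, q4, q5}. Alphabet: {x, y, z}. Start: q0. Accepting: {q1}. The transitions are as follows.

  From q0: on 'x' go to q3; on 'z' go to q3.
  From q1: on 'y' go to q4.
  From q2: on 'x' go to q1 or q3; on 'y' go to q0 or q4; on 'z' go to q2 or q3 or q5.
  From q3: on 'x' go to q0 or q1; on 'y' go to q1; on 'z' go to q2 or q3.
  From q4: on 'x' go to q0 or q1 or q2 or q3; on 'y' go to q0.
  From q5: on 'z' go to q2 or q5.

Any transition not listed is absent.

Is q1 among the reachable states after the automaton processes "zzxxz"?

No

Start in {q0}.
Read 'z': q0→{q3}; now {q3}.
Read 'z': q3→{q2, q3}; now {q2, q3}.
Read 'x': q2→{q1, q3}, q3→{q0, q1}; now {q0, q1, q3}.
Read 'x': q0→{q3}, q1→∅, q3→{q0, q1}; now {q0, q1, q3}.
Read 'z': q0→{q3}, q1→∅, q3→{q2, q3}; now {q2, q3}.
State q1 is not in {q2, q3}.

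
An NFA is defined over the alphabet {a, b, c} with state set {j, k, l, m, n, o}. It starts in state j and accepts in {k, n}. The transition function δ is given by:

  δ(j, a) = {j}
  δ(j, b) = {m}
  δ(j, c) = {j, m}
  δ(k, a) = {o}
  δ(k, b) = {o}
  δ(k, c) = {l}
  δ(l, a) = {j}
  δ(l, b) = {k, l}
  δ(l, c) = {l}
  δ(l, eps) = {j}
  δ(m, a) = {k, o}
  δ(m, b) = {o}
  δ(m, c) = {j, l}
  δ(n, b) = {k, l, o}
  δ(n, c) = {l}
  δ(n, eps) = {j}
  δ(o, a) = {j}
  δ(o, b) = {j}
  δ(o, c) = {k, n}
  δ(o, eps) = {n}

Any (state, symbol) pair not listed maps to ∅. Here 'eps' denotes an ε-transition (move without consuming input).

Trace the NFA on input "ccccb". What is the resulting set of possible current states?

{j, k, l, m, n, o}

Start in {j}.
Read 'c': {j} → {j, m}.
Read 'c': {j, m} → {j, l, m}.
Read 'c': {j, l, m} → {j, l, m}.
Read 'c': {j, l, m} → {j, l, m}.
Read 'b': {j, l, m} → {j, k, l, m, n, o}.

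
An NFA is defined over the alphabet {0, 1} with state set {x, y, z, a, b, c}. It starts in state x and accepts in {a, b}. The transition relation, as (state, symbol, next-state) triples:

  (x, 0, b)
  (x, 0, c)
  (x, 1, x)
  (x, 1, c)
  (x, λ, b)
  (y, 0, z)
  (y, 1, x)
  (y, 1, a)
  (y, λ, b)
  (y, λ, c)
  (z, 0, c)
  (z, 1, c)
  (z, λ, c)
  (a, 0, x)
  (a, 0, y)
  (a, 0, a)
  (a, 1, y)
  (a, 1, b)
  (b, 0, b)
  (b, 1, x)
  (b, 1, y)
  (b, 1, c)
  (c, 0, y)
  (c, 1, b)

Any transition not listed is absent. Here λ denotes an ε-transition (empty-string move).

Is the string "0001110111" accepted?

Start: ε-closure({x}) = {x, b}.
Read '0': x→{b, c}, b→{b}; now {b, c}.
Read '0': b→{b}, c→{y}; union {y, b}; ε-closure = {y, b, c}.
Read '0': y→{z}, b→{b}, c→{y}; union {y, z, b}; ε-closure = {y, z, b, c}.
Read '1': y→{x, a}, z→{c}, b→{x, y, c}, c→{b}; now {x, y, a, b, c}.
Read '1': x→{x, c}, y→{x, a}, a→{y, b}, b→{x, y, c}, c→{b}; now {x, y, a, b, c}.
Read '1': x→{x, c}, y→{x, a}, a→{y, b}, b→{x, y, c}, c→{b}; now {x, y, a, b, c}.
Read '0': x→{b, c}, y→{z}, a→{x, y, a}, b→{b}, c→{y}; now {x, y, z, a, b, c}.
Read '1': x→{x, c}, y→{x, a}, z→{c}, a→{y, b}, b→{x, y, c}, c→{b}; now {x, y, a, b, c}.
Read '1': x→{x, c}, y→{x, a}, a→{y, b}, b→{x, y, c}, c→{b}; now {x, y, a, b, c}.
Read '1': x→{x, c}, y→{x, a}, a→{y, b}, b→{x, y, c}, c→{b}; now {x, y, a, b, c}.
The final set {x, y, a, b, c} contains the accepting states a, b.

Yes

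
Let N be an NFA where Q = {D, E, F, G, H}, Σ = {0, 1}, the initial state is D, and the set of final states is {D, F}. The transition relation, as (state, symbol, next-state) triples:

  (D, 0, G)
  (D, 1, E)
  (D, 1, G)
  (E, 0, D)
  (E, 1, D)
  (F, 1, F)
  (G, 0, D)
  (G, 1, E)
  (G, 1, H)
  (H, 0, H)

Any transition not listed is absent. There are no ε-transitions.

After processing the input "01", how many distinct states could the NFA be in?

Start in {D}.
Read '0': {D} → {G}.
Read '1': {G} → {E, H}.
That set has 2 states.

2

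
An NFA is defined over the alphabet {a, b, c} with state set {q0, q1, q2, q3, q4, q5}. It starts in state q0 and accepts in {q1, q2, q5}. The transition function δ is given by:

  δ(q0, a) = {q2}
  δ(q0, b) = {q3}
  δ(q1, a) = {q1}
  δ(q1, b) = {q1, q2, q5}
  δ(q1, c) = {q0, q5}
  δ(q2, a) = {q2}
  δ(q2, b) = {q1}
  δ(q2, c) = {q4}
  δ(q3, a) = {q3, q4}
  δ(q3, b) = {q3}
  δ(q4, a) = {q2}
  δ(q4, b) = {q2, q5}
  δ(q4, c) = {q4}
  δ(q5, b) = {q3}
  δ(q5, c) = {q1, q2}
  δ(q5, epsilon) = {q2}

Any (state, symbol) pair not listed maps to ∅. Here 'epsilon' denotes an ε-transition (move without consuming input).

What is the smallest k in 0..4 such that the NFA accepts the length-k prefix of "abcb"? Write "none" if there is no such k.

Start in {q0}.
Read 'a': {q0} → {q2}.
None of the earlier sets intersect F, but {q2} does.

1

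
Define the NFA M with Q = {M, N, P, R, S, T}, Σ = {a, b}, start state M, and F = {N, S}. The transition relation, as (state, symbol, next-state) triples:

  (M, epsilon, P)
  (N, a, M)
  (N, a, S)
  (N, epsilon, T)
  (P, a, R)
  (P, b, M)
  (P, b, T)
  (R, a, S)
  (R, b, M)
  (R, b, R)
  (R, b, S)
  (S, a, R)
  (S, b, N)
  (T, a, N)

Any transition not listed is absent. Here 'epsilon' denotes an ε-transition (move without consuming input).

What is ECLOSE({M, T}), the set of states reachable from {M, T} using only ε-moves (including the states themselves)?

{M, P, T}

Begin with {M, T}.
ε-move M → P; add P.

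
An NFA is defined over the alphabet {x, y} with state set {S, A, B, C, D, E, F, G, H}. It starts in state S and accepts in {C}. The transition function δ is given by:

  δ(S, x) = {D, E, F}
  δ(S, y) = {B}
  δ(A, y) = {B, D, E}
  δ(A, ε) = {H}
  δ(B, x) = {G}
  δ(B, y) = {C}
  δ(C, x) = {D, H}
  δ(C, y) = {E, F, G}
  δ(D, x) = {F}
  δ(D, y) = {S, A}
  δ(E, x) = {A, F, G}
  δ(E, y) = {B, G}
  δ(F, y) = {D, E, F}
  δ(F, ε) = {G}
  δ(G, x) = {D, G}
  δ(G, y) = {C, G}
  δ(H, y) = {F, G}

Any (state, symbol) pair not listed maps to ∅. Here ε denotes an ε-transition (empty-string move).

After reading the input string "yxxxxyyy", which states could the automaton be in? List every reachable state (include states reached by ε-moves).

{S, A, B, C, D, E, F, G, H}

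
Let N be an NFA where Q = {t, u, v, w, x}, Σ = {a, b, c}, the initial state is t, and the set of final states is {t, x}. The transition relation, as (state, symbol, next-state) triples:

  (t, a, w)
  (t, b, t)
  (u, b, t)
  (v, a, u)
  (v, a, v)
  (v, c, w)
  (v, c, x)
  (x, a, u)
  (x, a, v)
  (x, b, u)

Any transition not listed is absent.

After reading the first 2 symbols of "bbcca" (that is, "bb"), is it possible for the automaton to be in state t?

Yes

Start in {t}.
Read 'b': t→{t}; now {t}.
Read 'b': t→{t}; now {t}.
State t is in {t}.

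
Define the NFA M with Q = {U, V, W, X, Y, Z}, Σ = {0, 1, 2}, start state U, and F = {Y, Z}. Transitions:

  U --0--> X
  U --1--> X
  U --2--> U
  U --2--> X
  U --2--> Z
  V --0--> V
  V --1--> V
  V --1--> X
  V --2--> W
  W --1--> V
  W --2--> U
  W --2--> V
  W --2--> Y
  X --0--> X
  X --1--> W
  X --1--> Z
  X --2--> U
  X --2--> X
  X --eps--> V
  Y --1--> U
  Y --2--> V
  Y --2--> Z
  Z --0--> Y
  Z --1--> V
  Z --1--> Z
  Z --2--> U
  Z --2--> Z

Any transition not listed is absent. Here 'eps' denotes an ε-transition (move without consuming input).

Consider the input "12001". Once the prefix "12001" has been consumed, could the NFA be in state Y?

No

Start in {U}.
Read '1': U→{X}; union {X}; ε-closure = {V, X}.
Read '2': V→{W}, X→{U, X}; union {U, W, X}; ε-closure = {U, V, W, X}.
Read '0': U→{X}, V→{V}, W→∅, X→{X}; now {V, X}.
Read '0': V→{V}, X→{X}; now {V, X}.
Read '1': V→{V, X}, X→{W, Z}; now {V, W, X, Z}.
State Y is not in {V, W, X, Z}.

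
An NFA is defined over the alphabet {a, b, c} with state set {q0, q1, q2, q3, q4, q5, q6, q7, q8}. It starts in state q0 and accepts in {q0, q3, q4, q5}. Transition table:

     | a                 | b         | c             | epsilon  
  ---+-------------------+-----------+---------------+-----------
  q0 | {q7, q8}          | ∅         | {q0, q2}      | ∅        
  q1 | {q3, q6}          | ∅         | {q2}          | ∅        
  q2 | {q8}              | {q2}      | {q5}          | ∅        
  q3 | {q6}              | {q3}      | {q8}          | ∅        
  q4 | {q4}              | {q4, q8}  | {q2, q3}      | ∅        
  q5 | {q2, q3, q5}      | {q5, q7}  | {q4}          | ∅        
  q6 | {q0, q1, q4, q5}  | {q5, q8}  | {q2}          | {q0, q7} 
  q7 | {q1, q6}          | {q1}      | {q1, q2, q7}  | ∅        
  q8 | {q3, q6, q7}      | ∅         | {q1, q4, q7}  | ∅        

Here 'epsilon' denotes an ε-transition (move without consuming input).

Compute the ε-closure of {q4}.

Begin with {q4}.
No ε-moves leave this set, so the closure equals the set itself.

{q4}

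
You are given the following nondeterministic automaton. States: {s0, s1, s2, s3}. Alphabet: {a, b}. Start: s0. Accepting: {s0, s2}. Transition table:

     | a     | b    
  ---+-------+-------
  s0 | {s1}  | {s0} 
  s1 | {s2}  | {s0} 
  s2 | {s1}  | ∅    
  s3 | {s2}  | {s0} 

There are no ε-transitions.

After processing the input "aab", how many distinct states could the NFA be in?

0

Start in {s0}.
Read 'a': s0→{s1}; now {s1}.
Read 'a': s1→{s2}; now {s2}.
Read 'b': s2→∅; now ∅.
That set has 0 states.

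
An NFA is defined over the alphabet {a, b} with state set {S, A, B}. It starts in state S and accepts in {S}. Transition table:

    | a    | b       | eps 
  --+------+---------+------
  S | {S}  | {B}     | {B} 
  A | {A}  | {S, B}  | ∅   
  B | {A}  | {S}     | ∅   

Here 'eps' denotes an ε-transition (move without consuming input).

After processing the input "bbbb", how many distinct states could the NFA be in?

2

Start: ε-closure({S}) = {S, B}.
Read 'b': {S, B} → {S, B}.
Read 'b': {S, B} → {S, B}.
Read 'b': {S, B} → {S, B}.
Read 'b': {S, B} → {S, B}.
That set has 2 states.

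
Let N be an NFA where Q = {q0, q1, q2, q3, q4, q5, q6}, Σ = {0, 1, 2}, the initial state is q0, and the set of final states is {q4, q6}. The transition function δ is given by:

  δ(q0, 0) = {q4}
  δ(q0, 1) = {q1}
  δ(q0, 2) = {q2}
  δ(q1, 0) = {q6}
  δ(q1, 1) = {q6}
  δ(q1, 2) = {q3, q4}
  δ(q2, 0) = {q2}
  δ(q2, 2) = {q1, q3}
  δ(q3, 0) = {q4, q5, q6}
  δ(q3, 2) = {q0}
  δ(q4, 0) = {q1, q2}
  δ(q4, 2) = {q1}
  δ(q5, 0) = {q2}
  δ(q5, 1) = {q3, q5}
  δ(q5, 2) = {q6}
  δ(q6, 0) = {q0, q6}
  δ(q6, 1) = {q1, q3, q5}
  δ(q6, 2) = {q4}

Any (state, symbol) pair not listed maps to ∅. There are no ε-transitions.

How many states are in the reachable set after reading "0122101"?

0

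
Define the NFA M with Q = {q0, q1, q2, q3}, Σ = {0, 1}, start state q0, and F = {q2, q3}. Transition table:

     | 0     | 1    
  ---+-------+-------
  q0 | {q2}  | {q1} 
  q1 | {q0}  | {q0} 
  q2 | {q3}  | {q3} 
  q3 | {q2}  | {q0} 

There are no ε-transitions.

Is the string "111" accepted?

Start in {q0}.
Read '1': {q0} → {q1}.
Read '1': {q1} → {q0}.
Read '1': {q0} → {q1}.
The final set {q1} contains no accepting state.

No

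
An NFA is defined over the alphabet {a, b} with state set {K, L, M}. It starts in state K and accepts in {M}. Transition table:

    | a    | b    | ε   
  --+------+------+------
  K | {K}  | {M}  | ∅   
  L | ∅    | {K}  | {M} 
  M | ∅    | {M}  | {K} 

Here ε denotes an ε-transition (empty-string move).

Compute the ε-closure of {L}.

Begin with {L}.
ε-move L → M; add M.
ε-move M → K; add K.

{K, L, M}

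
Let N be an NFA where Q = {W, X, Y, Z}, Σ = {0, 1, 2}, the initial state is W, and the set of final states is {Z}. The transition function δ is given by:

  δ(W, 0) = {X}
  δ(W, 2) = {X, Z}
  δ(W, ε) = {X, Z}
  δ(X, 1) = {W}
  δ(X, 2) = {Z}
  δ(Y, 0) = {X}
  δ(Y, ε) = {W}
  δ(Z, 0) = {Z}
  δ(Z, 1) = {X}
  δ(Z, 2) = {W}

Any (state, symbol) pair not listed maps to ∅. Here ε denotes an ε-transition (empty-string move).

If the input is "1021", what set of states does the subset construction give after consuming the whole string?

{W, X, Z}

Start: ε-closure({W}) = {W, X, Z}.
Read '1': {W, X, Z} → {W, X, Z}.
Read '0': {W, X, Z} → {X, Z}.
Read '2': {X, Z} → {W, X, Z}.
Read '1': {W, X, Z} → {W, X, Z}.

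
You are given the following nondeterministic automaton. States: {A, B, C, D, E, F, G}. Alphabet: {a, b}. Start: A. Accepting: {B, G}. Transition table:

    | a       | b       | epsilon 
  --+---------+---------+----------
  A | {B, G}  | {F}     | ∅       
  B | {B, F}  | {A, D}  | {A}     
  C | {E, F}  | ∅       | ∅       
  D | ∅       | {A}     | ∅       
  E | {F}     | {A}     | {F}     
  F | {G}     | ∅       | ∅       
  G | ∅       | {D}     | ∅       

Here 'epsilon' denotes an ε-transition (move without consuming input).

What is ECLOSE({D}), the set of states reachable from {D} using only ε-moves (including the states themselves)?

Begin with {D}.
No ε-moves leave this set, so the closure equals the set itself.

{D}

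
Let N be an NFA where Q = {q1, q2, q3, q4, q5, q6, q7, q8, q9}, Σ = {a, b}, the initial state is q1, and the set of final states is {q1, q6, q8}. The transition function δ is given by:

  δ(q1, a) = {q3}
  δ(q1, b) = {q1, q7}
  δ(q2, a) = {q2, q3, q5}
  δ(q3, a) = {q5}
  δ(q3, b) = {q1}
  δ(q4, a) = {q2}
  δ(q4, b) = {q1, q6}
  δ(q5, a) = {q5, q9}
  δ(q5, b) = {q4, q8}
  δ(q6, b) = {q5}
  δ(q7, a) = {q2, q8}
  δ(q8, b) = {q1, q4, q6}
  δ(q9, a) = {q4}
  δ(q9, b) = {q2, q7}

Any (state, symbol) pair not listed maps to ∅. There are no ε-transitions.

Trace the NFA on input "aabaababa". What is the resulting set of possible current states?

Start in {q1}.
Read 'a': {q1} → {q3}.
Read 'a': {q3} → {q5}.
Read 'b': {q5} → {q4, q8}.
Read 'a': {q4, q8} → {q2}.
Read 'a': {q2} → {q2, q3, q5}.
Read 'b': {q2, q3, q5} → {q1, q4, q8}.
Read 'a': {q1, q4, q8} → {q2, q3}.
Read 'b': {q2, q3} → {q1}.
Read 'a': {q1} → {q3}.

{q3}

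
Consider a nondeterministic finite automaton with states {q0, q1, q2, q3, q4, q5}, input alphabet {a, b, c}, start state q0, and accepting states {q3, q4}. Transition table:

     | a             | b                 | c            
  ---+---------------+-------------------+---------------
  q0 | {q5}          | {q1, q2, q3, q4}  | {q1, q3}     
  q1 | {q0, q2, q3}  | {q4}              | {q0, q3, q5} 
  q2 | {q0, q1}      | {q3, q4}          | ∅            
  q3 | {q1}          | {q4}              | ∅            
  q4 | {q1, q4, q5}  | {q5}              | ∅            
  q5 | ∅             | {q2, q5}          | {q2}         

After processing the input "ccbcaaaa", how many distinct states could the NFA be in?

Start in {q0}.
Read 'c': {q0} → {q1, q3}.
Read 'c': {q1, q3} → {q0, q3, q5}.
Read 'b': {q0, q3, q5} → {q1, q2, q3, q4, q5}.
Read 'c': {q1, q2, q3, q4, q5} → {q0, q2, q3, q5}.
Read 'a': {q0, q2, q3, q5} → {q0, q1, q5}.
Read 'a': {q0, q1, q5} → {q0, q2, q3, q5}.
Read 'a': {q0, q2, q3, q5} → {q0, q1, q5}.
Read 'a': {q0, q1, q5} → {q0, q2, q3, q5}.
That set has 4 states.

4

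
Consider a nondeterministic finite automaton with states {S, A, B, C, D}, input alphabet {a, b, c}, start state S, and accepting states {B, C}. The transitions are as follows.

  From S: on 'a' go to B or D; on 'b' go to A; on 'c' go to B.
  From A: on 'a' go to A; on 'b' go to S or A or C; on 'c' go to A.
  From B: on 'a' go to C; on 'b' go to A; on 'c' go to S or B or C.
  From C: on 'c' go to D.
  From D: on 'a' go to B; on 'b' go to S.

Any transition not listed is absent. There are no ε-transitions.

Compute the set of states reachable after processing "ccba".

{A}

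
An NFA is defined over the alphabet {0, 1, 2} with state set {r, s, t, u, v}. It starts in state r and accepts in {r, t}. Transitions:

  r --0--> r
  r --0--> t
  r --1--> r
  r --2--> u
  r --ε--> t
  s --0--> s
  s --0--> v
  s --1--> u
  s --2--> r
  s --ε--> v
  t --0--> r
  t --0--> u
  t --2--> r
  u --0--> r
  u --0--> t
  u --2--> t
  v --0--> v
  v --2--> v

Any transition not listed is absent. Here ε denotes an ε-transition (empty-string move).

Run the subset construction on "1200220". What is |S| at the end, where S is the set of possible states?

3

Start: ε-closure({r}) = {r, t}.
Read '1': {r, t} → {r, t}.
Read '2': {r, t} → {r, t, u}.
Read '0': {r, t, u} → {r, t, u}.
Read '0': {r, t, u} → {r, t, u}.
Read '2': {r, t, u} → {r, t, u}.
Read '2': {r, t, u} → {r, t, u}.
Read '0': {r, t, u} → {r, t, u}.
That set has 3 states.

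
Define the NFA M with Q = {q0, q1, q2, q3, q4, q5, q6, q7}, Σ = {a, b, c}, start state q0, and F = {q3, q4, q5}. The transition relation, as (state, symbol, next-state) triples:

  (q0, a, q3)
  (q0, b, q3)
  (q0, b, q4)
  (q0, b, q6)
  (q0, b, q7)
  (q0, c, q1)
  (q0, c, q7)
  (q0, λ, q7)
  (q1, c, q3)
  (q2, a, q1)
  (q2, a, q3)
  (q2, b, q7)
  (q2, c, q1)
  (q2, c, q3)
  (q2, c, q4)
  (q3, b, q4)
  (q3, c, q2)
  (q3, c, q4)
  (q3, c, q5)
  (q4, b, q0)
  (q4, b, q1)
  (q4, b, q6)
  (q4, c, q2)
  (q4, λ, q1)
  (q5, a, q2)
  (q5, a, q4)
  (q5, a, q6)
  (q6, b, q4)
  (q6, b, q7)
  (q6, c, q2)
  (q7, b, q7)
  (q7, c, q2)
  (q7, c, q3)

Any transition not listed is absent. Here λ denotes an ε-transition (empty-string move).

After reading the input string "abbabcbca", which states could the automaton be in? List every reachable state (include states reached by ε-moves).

Start: ε-closure({q0}) = {q0, q7}.
Read 'a': q0→{q3}, q7→∅; now {q3}.
Read 'b': q3→{q4}; union {q4}; ε-closure = {q1, q4}.
Read 'b': q1→∅, q4→{q0, q1, q6}; union {q0, q1, q6}; ε-closure = {q0, q1, q6, q7}.
Read 'a': q0→{q3}, q1→∅, q6→∅, q7→∅; now {q3}.
Read 'b': q3→{q4}; union {q4}; ε-closure = {q1, q4}.
Read 'c': q1→{q3}, q4→{q2}; now {q2, q3}.
Read 'b': q2→{q7}, q3→{q4}; union {q4, q7}; ε-closure = {q1, q4, q7}.
Read 'c': q1→{q3}, q4→{q2}, q7→{q2, q3}; now {q2, q3}.
Read 'a': q2→{q1, q3}, q3→∅; now {q1, q3}.

{q1, q3}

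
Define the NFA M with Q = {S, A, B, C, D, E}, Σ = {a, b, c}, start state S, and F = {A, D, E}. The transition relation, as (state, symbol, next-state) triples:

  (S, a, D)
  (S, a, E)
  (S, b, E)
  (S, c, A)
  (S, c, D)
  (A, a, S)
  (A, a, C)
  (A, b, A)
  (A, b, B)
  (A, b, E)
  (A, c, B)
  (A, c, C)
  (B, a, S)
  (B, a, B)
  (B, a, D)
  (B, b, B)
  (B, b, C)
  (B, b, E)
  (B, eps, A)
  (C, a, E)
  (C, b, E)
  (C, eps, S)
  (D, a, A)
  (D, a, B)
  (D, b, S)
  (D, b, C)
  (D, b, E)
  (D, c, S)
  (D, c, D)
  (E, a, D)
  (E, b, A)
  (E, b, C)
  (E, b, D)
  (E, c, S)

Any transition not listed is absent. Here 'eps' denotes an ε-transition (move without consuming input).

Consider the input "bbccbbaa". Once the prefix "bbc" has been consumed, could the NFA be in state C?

Yes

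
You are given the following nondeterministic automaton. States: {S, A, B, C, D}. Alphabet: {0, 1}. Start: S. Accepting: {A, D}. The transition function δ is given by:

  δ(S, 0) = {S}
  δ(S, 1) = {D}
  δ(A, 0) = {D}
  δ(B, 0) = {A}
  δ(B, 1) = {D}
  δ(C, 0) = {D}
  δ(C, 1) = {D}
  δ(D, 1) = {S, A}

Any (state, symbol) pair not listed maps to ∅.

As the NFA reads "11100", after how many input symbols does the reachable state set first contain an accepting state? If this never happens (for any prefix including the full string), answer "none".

Start in {S}.
Read '1': S→{D}; now {D}.
None of the earlier sets intersect F, but {D} does.

1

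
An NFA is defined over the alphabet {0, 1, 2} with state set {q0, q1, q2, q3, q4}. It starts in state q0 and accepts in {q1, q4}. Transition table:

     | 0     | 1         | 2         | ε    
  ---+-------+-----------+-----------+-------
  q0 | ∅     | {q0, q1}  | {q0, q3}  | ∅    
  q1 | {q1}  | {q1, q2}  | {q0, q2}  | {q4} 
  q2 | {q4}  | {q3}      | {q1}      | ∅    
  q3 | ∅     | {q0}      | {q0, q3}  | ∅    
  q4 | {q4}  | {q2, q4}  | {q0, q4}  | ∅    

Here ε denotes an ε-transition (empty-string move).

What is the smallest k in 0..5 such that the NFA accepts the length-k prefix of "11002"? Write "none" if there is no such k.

Start in {q0}.
Read '1': q0→{q0, q1}; union {q0, q1}; ε-closure = {q0, q1, q4}.
None of the earlier sets intersect F, but {q0, q1, q4} does.

1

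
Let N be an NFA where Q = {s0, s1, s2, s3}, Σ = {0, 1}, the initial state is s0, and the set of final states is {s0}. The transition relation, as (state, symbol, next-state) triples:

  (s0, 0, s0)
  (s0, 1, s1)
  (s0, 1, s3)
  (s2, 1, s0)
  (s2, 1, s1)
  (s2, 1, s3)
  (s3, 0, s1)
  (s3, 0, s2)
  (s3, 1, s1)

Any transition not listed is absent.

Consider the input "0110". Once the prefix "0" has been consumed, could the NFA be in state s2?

Start in {s0}.
Read '0': {s0} → {s0}.
State s2 is not in {s0}.

No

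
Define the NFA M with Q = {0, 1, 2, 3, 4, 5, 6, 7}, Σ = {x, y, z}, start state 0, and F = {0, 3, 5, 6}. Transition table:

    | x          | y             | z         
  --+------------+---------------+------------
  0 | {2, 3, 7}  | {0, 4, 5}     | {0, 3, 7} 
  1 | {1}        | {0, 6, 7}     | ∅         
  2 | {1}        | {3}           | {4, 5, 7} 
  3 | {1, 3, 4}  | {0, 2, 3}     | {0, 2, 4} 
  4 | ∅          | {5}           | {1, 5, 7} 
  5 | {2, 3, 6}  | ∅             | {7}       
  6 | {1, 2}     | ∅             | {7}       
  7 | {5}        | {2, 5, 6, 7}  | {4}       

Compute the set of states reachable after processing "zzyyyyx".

{1, 2, 3, 4, 5, 6, 7}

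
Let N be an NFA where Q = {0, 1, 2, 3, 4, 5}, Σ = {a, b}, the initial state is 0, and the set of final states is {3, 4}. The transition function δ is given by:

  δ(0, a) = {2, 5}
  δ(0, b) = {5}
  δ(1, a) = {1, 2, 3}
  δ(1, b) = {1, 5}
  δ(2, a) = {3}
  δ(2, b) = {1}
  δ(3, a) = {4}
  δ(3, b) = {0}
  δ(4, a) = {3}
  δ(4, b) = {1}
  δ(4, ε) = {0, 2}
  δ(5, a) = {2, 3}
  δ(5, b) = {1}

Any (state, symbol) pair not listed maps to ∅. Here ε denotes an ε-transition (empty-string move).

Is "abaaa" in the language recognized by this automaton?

Start in {0}.
Read 'a': 0→{2, 5}; now {2, 5}.
Read 'b': 2→{1}, 5→{1}; now {1}.
Read 'a': 1→{1, 2, 3}; now {1, 2, 3}.
Read 'a': 1→{1, 2, 3}, 2→{3}, 3→{4}; union {1, 2, 3, 4}; ε-closure = {0, 1, 2, 3, 4}.
Read 'a': 0→{2, 5}, 1→{1, 2, 3}, 2→{3}, 3→{4}, 4→{3}; union {1, 2, 3, 4, 5}; ε-closure = {0, 1, 2, 3, 4, 5}.
The final set {0, 1, 2, 3, 4, 5} contains the accepting states 3, 4.

Yes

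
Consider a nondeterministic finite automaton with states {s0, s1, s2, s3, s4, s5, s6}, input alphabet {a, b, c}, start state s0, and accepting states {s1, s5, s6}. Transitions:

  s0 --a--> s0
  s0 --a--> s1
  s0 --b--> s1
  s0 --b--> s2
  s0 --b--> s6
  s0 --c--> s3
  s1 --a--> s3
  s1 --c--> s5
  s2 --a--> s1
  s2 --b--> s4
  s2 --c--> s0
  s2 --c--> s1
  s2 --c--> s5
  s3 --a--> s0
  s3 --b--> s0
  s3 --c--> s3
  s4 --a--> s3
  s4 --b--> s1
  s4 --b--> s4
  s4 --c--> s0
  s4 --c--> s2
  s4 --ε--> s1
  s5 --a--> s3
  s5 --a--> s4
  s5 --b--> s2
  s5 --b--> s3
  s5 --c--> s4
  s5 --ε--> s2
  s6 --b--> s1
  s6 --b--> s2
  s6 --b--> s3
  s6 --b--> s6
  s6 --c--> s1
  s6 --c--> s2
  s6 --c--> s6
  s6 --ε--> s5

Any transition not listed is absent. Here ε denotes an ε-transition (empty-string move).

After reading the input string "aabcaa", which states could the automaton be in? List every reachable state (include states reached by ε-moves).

Start in {s0}.
Read 'a': s0→{s0, s1}; now {s0, s1}.
Read 'a': s0→{s0, s1}, s1→{s3}; now {s0, s1, s3}.
Read 'b': s0→{s1, s2, s6}, s1→∅, s3→{s0}; union {s0, s1, s2, s6}; ε-closure = {s0, s1, s2, s5, s6}.
Read 'c': s0→{s3}, s1→{s5}, s2→{s0, s1, s5}, s5→{s4}, s6→{s1, s2, s6}; now {s0, s1, s2, s3, s4, s5, s6}.
Read 'a': s0→{s0, s1}, s1→{s3}, s2→{s1}, s3→{s0}, s4→{s3}, s5→{s3, s4}, s6→∅; now {s0, s1, s3, s4}.
Read 'a': s0→{s0, s1}, s1→{s3}, s3→{s0}, s4→{s3}; now {s0, s1, s3}.

{s0, s1, s3}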